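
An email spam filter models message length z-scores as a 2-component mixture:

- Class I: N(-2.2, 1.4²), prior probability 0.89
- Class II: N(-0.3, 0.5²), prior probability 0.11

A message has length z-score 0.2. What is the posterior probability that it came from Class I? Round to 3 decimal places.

0.523

Posterior ∝ prior × likelihood, so P(k | x) ∝ P(Z=k) f_k(x); normalise over all components.
Normal densities:
  f_I = 0.0655594
  f_II = 0.483941
Unnormalised posteriors:
  P(Z=I)·f_I = 0.89 × 0.0655594 = 0.0583479
  P(Z=II)·f_II = 0.11 × 0.483941 = 0.0532336
Normaliser: 0.0583479 + 0.0532336 = 0.111581
Responsibility of Class I: 0.0583479 / 0.111581 ≈ 0.523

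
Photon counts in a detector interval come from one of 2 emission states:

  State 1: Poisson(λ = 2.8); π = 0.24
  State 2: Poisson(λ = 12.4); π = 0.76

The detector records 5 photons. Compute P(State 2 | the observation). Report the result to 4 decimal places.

0.2676

By Bayes' theorem, P(k | x) = P(Z=k) f_k(x) / Σ_j P(Z=j) f_j(x).
Evaluate each component's likelihood at the observed value:
  L_1 = e^(−2.8)·2.8^5/5! = 0.0872136
  L_2 = e^(−12.4)·12.4^5/5! = 0.0100618
Prior × likelihood for each component:
  P(Z=1)·L_1 = 0.24 × 0.0872136 = 0.0209313
  P(Z=2)·L_2 = 0.76 × 0.0100618 = 0.00764697
Normaliser: 0.0209313 + 0.00764697 = 0.0285782
Responsibility of State 2: 0.00764697 / 0.0285782 ≈ 0.2676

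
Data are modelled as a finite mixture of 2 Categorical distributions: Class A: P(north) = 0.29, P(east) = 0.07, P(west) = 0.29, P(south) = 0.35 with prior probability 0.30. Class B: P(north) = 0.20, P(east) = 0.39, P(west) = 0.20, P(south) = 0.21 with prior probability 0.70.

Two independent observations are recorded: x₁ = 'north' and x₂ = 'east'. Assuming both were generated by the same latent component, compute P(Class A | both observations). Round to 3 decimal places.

0.100

By Bayes' theorem, P(k | x) = P(Z=k) f_k(x) / Σ_j P(Z=j) f_j(x).
Since both observations come from the same component, the likelihood for component k is f_k(x₁)·f_k(x₂).
  p_A = [0.29] × [0.07] = 0.0203
  p_B = [0.2] × [0.39] = 0.078
Weight by the priors:
  P(Z=A)·p_A = 0.30 × 0.0203 = 0.00609
  P(Z=B)·p_B = 0.70 × 0.078 = 0.0546
Evidence: 0.00609 + 0.0546 = 0.06069
So the posterior for Class A is 0.00609 / 0.06069 ≈ 0.100.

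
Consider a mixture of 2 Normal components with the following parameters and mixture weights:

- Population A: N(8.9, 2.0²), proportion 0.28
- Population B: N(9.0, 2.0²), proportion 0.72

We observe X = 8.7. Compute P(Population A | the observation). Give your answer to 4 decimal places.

0.2813

The responsibility of component k is P(Z=k) f_k(x) divided by Σ_j P(Z=j) f_j(x).
Component likelihoods at x = 8.7:
  p_A = (1/(2.0·√(2π)))·exp(−(8.7−8.9)²/(2·2.0²)) = 0.199471·exp(-0.00500) = 0.198476
  p_B = (1/(2.0·√(2π)))·exp(−(8.7−9.0)²/(2·2.0²)) = 0.199471·exp(-0.01125) = 0.19724
Weight by the priors:
  P(Z=A)·p_A = 0.28 × 0.198476 = 0.0555734
  P(Z=B)·p_B = 0.72 × 0.19724 = 0.142013
Normaliser: 0.0555734 + 0.142013 = 0.197586
Responsibility of Population A: 0.0555734 / 0.197586 ≈ 0.2813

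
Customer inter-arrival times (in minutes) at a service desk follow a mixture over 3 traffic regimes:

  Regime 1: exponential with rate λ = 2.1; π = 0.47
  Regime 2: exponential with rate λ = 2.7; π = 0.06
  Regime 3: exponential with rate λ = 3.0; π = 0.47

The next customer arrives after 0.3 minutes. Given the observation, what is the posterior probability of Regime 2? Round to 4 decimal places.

P(component k | x) = π_k·f_k(x) / marginal(x), where marginal(x) = Σ_j π_j·f_j(x).
Component likelihoods at x = 0.3 minutes:
  f_1 = 1.11844
  f_2 = 1.20112
  f_3 = 1.21971
Multiply by the mixture weights:
  π_1·f_1 = 0.47 × 1.11844 = 0.525668
  π_2·f_2 = 0.06 × 1.20112 = 0.072067
  π_3·f_3 = 0.47 × 1.21971 = 0.573263
Denominator: 0.525668 + 0.072067 + 0.573263 = 1.171
P(Regime 2 | the observation) ≈ 0.0615

0.0615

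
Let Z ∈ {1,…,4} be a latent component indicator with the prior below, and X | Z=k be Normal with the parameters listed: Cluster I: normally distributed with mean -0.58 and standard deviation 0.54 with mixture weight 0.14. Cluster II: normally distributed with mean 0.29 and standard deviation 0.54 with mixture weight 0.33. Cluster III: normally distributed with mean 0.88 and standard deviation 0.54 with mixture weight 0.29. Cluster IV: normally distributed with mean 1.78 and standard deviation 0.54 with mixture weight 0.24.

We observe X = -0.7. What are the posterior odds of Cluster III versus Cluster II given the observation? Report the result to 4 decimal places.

The posterior odds equal the prior odds times the likelihood ratio: (π_i/π_j)·(f_i(x)/f_j(x)).
Normal densities:
  p_I = (1/(0.54·√(2π)))·exp(−(-0.7−-0.58)²/(2·0.54²)) = 0.738782·exp(-0.02469) = 0.720764
  p_II = (1/(0.54·√(2π)))·exp(−(-0.7−0.29)²/(2·0.54²)) = 0.738782·exp(-1.68056) = 0.137613
  p_III = (1/(0.54·√(2π)))·exp(−(-0.7−0.88)²/(2·0.54²)) = 0.738782·exp(-4.28052) = 0.0102214
  p_IV = (1/(0.54·√(2π)))·exp(−(-0.7−1.78)²/(2·0.54²)) = 0.738782·exp(-10.54595) = 1.94297e-05
Posterior odds = (π_III·p_III) / (π_II·p_II) = (0.29·0.0102214) / (0.33·0.137613) = 0.0029642 / 0.0454124 ≈ 0.0653

0.0653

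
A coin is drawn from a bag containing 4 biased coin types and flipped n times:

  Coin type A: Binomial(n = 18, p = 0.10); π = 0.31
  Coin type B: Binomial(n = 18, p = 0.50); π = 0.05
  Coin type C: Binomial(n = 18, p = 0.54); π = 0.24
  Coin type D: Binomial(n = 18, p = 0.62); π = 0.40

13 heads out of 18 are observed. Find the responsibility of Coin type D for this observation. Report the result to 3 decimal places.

0.776

P(component k | x) = P(Z=k)·f_k(x) / marginal(x), where marginal(x) = Σ_j P(Z=j)·f_j(x).
Binomial probabilities:
  p_A = C(18,13)·0.10^13·0.90^5 = 8568·1e-13·0.59049 = 5.05932e-10
  p_B = C(18,13)·0.50^13·0.50^5 = 8568·0.00012207·0.03125 = 0.0326843
  p_C = C(18,13)·0.54^13·0.46^5 = 8568·0.000331985·0.0205963 = 0.0585851
  p_D = C(18,13)·0.62^13·0.38^5 = 8568·0.00200029·0.00792352 = 0.135797
Weight by the priors:
  P(Z=A)·p_A = 0.31 × 5.05932e-10 = 1.56839e-10
  P(Z=B)·p_B = 0.05 × 0.0326843 = 0.00163422
  P(Z=C)·p_C = 0.24 × 0.0585851 = 0.0140604
  P(Z=D)·p_D = 0.40 × 0.135797 = 0.0543187
Denominator: 1.56839e-10 + 0.00163422 + 0.0140604 + 0.0543187 = 0.0700134
P(Coin type D | 13 heads out of 18) = 0.0543187 / 0.0700134 ≈ 0.776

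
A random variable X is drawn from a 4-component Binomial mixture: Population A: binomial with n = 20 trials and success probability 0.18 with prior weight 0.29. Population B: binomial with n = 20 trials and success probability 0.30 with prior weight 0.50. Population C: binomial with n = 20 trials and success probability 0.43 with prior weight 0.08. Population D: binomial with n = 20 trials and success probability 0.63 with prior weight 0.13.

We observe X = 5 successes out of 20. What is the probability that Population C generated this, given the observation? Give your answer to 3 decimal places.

By Bayes' theorem, P(k | x) = π_k f_k(x) / Σ_j π_j f_j(x).
Evaluate each component's likelihood at the observed value:
  p_A = C(20,5)·0.18^5·0.82^15 = 15504·0.000188957·0.0509575 = 0.149284
  p_B = C(20,5)·0.30^5·0.70^15 = 15504·0.00243·0.00474756 = 0.178863
  p_C = C(20,5)·0.43^5·0.57^15 = 15504·0.0147008·0.000217833 = 0.0496488
  p_D = C(20,5)·0.63^5·0.37^15 = 15504·0.0992437·3.33446e-07 = 0.000513065
Prior × likelihood for each component:
  π_A·p_A = 0.29 × 0.149284 = 0.0432924
  π_B·p_B = 0.50 × 0.178863 = 0.0894315
  π_C·p_C = 0.08 × 0.0496488 = 0.00397191
  π_D·p_D = 0.13 × 0.000513065 = 6.66984e-05
Sum: 0.0432924 + 0.0894315 + 0.00397191 + 6.66984e-05 = 0.136763
Responsibility of Population C: 0.00397191 / 0.136763 ≈ 0.029

0.029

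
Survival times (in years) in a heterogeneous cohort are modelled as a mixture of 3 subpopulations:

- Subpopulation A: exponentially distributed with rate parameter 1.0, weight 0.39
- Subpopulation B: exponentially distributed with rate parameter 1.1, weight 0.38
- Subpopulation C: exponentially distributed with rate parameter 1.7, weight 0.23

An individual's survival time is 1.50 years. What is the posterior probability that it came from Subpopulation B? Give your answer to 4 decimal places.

The responsibility of component k is w_k f_k(x) divided by Σ_j w_j f_j(x).
Component likelihoods at x = 1.50 years:
  f_A = 0.22313
  f_B = 0.211255
  f_C = 0.132739
Unnormalised posteriors:
  w_A·f_A = 0.39 × 0.22313 = 0.0870208
  w_B·f_B = 0.38 × 0.211255 = 0.0802769
  w_C·f_C = 0.23 × 0.132739 = 0.0305299
Denominator: 0.0870208 + 0.0802769 + 0.0305299 = 0.197828
P(Subpopulation B | data) = 0.0802769 / 0.197828 ≈ 0.4058

0.4058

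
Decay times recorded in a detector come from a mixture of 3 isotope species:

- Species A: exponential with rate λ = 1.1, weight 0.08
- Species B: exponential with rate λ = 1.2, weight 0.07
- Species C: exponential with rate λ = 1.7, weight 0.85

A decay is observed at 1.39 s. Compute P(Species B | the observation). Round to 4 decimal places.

By Bayes' theorem, P(k | x) = π_k f_k(x) / Σ_j π_j f_j(x).
Evaluate each component's likelihood at the observed value:
  p_A = 1.1·e^(−1.1·1.39) = 1.1·e^(−1.5290) = 0.238428
  p_B = 1.2·e^(−1.2·1.39) = 1.2·e^(−1.6680) = 0.226349
  p_C = 1.7·e^(−1.7·1.39) = 1.7·e^(−2.3630) = 0.160034
Weight by the priors:
  π_A·p_A = 0.08 × 0.238428 = 0.0190742
  π_B·p_B = 0.07 × 0.226349 = 0.0158444
  π_C·p_C = 0.85 × 0.160034 = 0.136029
Normaliser: 0.0190742 + 0.0158444 + 0.136029 = 0.170947
So the posterior for Species B is 0.0158444 / 0.170947 ≈ 0.0927.

0.0927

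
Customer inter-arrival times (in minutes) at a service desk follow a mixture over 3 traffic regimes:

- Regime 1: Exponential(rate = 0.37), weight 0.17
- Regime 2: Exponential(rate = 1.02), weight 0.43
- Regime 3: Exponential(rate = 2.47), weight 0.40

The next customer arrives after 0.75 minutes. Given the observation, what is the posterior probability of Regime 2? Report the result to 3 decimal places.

By Bayes' theorem, P(k | x) = π_k f_k(x) / Σ_j π_j f_j(x).
Evaluate each component's likelihood at the observed value:
  p_1 = 0.37·e^(−0.37·0.75) = 0.37·e^(−0.2775) = 0.28034
  p_2 = 1.02·e^(−1.02·0.75) = 1.02·e^(−0.7650) = 0.474641
  p_3 = 2.47·e^(−2.47·0.75) = 2.47·e^(−1.8525) = 0.387406
Unnormalised posteriors:
  π_1·p_1 = 0.17 × 0.28034 = 0.0476578
  π_2·p_2 = 0.43 × 0.474641 = 0.204095
  π_3·p_3 = 0.40 × 0.387406 = 0.154962
Normaliser: 0.0476578 + 0.204095 + 0.154962 = 0.406716
P(Regime 2 | the observation) = 0.204095 / 0.406716 ≈ 0.502

0.502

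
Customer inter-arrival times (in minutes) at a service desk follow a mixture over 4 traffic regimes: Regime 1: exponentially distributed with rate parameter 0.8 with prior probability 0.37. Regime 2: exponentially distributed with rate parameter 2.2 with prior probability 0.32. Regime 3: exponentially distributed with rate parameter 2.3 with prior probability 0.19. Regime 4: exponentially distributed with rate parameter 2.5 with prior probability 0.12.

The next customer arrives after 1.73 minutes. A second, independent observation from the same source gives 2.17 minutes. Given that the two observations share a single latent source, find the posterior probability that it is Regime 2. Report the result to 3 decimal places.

The responsibility of component k is π_k f_k(x) divided by Σ_j π_j f_j(x).
Since both observations come from the same component, the likelihood for component k is f_k(x₁)·f_k(x₂).
  L_1 = [0.200459] × [0.140979] = 0.0282606
  L_2 = [0.0489213] × [0.0185824] = 0.000909073
  L_3 = [0.04302] × [0.0156374] = 0.00067272
  L_4 = [0.0330839] × [0.0110127] = 0.000364342
Prior × likelihood for each component:
  π_1·L_1 = 0.37 × 0.0282606 = 0.0104564
  π_2·L_2 = 0.32 × 0.000909073 = 0.000290903
  π_3·L_3 = 0.19 × 0.00067272 = 0.000127817
  π_4·L_4 = 0.12 × 0.000364342 = 4.3721e-05
Denominator: 0.0104564 + 0.000290903 + 0.000127817 + 4.3721e-05 = 0.0109189
Responsibility of Regime 2: 0.000290903 / 0.0109189 ≈ 0.027

0.027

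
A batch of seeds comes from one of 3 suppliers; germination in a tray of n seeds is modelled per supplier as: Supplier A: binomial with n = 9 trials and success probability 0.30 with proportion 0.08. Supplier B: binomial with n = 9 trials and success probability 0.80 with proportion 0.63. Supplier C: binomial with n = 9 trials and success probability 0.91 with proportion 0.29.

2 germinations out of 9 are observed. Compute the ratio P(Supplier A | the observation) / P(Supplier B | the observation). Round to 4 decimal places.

Since P(k|x) ∝ π_k f_k(x), the posterior odds are π_i f_i(x) / (π_j f_j(x)).
Binomial probabilities:
  p_A = 0.266828
  p_B = 0.000294912
  p_C = 1.42588e-06
Posterior odds = (π_A·p_A) / (π_B·p_B) = (0.08·0.266828) / (0.63·0.000294912) = 0.0213462 / 0.000185795 ≈ 114.8916

114.8916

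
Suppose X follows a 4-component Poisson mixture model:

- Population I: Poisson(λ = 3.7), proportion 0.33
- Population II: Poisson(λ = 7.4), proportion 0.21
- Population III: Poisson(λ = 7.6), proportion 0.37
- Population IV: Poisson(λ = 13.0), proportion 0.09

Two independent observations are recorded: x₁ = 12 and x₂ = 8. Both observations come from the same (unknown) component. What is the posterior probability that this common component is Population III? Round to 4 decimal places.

Apply Bayes' rule: the posterior for each component is proportional to its prior times its likelihood at x.
Since both observations come from the same component, the likelihood for component k is f_k(x₁)·f_k(x₂).
  L_I = [0.000339777] × [0.0215379] = 7.31809e-06
  L_II = [0.0344084] × [0.136318] = 0.00469049
  L_III = [0.0387961] × [0.13815] = 0.00535967
  L_IV = [0.10994] × [0.0457297] = 0.00502751
Weight by the priors:
  π_I·L_I = 0.33 × 7.31809e-06 = 2.41497e-06
  π_II·L_II = 0.21 × 0.00469049 = 0.000985004
  π_III·L_III = 0.37 × 0.00535967 = 0.00198308
  π_IV·L_IV = 0.09 × 0.00502751 = 0.000452476
Normaliser: 2.41497e-06 + 0.000985004 + 0.00198308 + 0.000452476 = 0.00342297
Responsibility of Population III: 0.00198308 / 0.00342297 ≈ 0.5793

0.5793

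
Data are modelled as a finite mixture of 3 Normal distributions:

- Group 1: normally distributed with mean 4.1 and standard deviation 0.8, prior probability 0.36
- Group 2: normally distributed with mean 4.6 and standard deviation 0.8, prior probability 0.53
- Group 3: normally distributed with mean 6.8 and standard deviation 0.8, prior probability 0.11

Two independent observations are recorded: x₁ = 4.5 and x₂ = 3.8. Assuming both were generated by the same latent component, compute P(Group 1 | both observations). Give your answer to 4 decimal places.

0.4814

By Bayes' theorem, P(k | x) = π_k f_k(x) / Σ_j π_j f_j(x).
Since both observations come from the same component, the likelihood for component k is f_k(x₁)·f_k(x₂).
  f_1 = [(1/(0.8·√(2π)))·exp(−(4.5−4.1)²/(2·0.8²)) = 0.498678·exp(-0.12500) = 0.440082] × [0.464819] = 0.204558
  f_2 = [(1/(0.8·√(2π)))·exp(−(4.5−4.6)²/(2·0.8²)) = 0.498678·exp(-0.00781) = 0.494797] × [0.302463] = 0.149658
  f_3 = [(1/(0.8·√(2π)))·exp(−(4.5−6.8)²/(2·0.8²)) = 0.498678·exp(-4.13281) = 0.00799765] × [0.000440745] = 3.52492e-06
Prior × likelihood for each component:
  π_1·f_1 = 0.36 × 0.204558 = 0.073641
  π_2·f_2 = 0.53 × 0.149658 = 0.0793187
  π_3·f_3 = 0.11 × 3.52492e-06 = 3.87741e-07
Denominator: 0.073641 + 0.0793187 + 3.87741e-07 = 0.15296
P(Group 1 | x₁, x₂) ≈ 0.4814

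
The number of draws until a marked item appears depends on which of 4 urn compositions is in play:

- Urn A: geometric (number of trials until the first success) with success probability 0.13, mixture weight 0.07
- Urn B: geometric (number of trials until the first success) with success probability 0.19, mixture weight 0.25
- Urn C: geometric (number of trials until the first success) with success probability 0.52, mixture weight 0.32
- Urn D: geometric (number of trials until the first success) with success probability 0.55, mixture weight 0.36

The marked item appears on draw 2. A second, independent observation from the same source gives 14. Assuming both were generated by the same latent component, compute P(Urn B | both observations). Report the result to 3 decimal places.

By Bayes' theorem, P(k | x) = π_k f_k(x) / Σ_j π_j f_j(x).
Since both observations come from the same component, the likelihood for component k is f_k(x₁)·f_k(x₂).
  L_A = [0.13·(1−0.13)^1 = 0.13·0.87 = 0.1131] × [0.0212664] = 0.00240523
  L_B = [0.19·(1−0.19)^1 = 0.19·0.81 = 0.1539] × [0.0122761] = 0.00188928
  L_C = [0.52·(1−0.52)^1 = 0.52·0.48 = 0.2496] × [3.7337e-05] = 9.31932e-06
  L_D = [0.55·(1−0.55)^1 = 0.55·0.45 = 0.2475] × [1.70657e-05] = 4.22377e-06
Weight by the priors:
  π_A·L_A = 0.07 × 0.00240523 = 0.000168366
  π_B·L_B = 0.25 × 0.00188928 = 0.000472321
  π_C·L_C = 0.32 × 9.31932e-06 = 2.98218e-06
  π_D·L_D = 0.36 × 4.22377e-06 = 1.52056e-06
Normaliser: 0.000168366 + 0.000472321 + 2.98218e-06 + 1.52056e-06 = 0.00064519
P(Urn B | x₁,x₂) = 0.000472321 / 0.00064519 ≈ 0.732

0.732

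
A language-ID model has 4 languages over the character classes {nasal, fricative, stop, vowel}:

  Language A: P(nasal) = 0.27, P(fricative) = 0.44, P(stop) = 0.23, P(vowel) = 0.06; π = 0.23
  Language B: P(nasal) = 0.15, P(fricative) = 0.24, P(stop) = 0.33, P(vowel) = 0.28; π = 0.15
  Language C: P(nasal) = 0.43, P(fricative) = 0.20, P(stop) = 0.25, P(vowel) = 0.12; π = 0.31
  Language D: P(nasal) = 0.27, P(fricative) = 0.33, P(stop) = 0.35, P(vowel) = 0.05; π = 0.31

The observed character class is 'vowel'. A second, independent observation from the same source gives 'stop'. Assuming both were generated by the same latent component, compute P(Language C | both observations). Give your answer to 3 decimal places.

0.293

The responsibility of component k is π_k f_k(x) divided by Σ_j π_j f_j(x).
Since both observations come from the same component, the likelihood for component k is f_k(x₁)·f_k(x₂).
  L_A = [0.06] × [0.23] = 0.0138
  L_B = [0.28] × [0.33] = 0.0924
  L_C = [0.12] × [0.25] = 0.03
  L_D = [0.05] × [0.35] = 0.0175
Multiply by the mixture weights:
  π_A·L_A = 0.23 × 0.0138 = 0.003174
  π_B·L_B = 0.15 × 0.0924 = 0.01386
  π_C·L_C = 0.31 × 0.03 = 0.0093
  π_D·L_D = 0.31 × 0.0175 = 0.005425
Marginal: 0.003174 + 0.01386 + 0.0093 + 0.005425 = 0.031759
So the posterior for Language C is 0.0093 / 0.031759 ≈ 0.293.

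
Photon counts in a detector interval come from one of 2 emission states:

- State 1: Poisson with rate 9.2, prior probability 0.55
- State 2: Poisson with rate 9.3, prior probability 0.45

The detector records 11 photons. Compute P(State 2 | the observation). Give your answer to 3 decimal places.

Posterior ∝ prior × likelihood, so P(k | x) ∝ π_k f_k(x); normalise over all components.
Evaluate each component's likelihood at the observed value:
  L_1 = e^(−9.2)·9.2^11/11! = 0.101158
  L_2 = e^(−9.3)·9.3^11/11! = 0.10309
Weight by the priors:
  π_1·L_1 = 0.55 × 0.101158 = 0.055637
  π_2·L_2 = 0.45 × 0.10309 = 0.0463907
Normaliser: 0.055637 + 0.0463907 = 0.102028
So the posterior for State 2 is 0.0463907 / 0.102028 ≈ 0.455.

0.455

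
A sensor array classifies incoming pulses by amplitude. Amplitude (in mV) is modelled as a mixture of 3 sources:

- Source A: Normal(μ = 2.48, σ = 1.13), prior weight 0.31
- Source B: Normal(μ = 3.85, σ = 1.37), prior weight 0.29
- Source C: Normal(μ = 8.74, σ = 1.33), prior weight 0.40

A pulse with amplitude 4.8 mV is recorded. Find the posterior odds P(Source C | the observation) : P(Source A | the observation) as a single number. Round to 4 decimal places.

0.1121

The posterior odds equal the prior odds times the likelihood ratio: (π_i/π_j)·(f_i(x)/f_j(x)).
Component likelihoods at x = 4.8 mV:
  L_A = 0.0429053
  L_B = 0.228968
  L_C = 0.00372741
Odds = (0.40/0.31) × (0.00372741/0.0429053) = 1.29032 × 0.0868753 ≈ 0.1121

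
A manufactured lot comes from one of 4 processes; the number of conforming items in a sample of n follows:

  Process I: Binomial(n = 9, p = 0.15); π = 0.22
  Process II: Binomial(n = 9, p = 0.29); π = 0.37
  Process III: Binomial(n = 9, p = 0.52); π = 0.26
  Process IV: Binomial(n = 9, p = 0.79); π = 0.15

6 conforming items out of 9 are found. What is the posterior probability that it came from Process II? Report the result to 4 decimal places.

Apply Bayes' rule: the posterior for each component is proportional to its prior times its likelihood at x.
Binomial probabilities:
  p_I = C(9,6)·0.15^6·0.85^3 = 84·1.13906e-05·0.614125 = 0.000587602
  p_II = C(9,6)·0.29^6·0.71^3 = 84·0.000594823·0.357911 = 0.0178831
  p_III = C(9,6)·0.52^6·0.48^3 = 84·0.0197706·0.110592 = 0.183664
  p_IV = C(9,6)·0.79^6·0.21^3 = 84·0.243087·0.009261 = 0.189104
Weight by the priors:
  P(Z=I)·p_I = 0.22 × 0.000587602 = 0.000129273
  P(Z=II)·p_II = 0.37 × 0.0178831 = 0.00661674
  P(Z=III)·p_III = 0.26 × 0.183664 = 0.0477525
  P(Z=IV)·p_IV = 0.15 × 0.189104 = 0.0283655
Evidence: 0.000129273 + 0.00661674 + 0.0477525 + 0.0283655 = 0.0828641
Responsibility of Process II: 0.00661674 / 0.0828641 ≈ 0.0799

0.0799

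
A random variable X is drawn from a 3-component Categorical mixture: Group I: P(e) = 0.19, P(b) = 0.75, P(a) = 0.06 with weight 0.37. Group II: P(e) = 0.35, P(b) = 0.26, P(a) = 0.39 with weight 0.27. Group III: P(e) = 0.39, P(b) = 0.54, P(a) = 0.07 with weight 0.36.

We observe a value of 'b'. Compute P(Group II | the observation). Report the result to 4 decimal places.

0.1295

Apply Bayes' rule: the posterior for each component is proportional to its prior times its likelihood at x.
Component likelihoods at x = 'b':
  p_I = P(b | comp) = 0.75
  p_II = P(b | comp) = 0.26
  p_III = P(b | comp) = 0.54
Prior × likelihood for each component:
  w_I·p_I = 0.37 × 0.75 = 0.2775
  w_II·p_II = 0.27 × 0.26 = 0.0702
  w_III·p_III = 0.36 × 0.54 = 0.1944
Normaliser: 0.2775 + 0.0702 + 0.1944 = 0.5421
So the posterior for Group II is 0.0702 / 0.5421 ≈ 0.1295.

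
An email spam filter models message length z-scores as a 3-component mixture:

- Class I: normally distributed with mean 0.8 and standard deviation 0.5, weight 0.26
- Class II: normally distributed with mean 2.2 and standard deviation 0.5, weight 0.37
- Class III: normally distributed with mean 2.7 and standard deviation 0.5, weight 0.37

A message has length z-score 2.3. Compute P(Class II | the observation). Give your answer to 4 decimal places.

The responsibility of component k is π_k f_k(x) divided by Σ_j π_j f_j(x).
Component likelihoods at x = 2.3:
  L_I = (1/(0.5·√(2π)))·exp(−(2.3−0.8)²/(2·0.5²)) = 0.797885·exp(-4.50000) = 0.0088637
  L_II = (1/(0.5·√(2π)))·exp(−(2.3−2.2)²/(2·0.5²)) = 0.797885·exp(-0.02000) = 0.782085
  L_III = (1/(0.5·√(2π)))·exp(−(2.3−2.7)²/(2·0.5²)) = 0.797885·exp(-0.32000) = 0.579383
Unnormalised posteriors:
  π_I·L_I = 0.26 × 0.0088637 = 0.00230456
  π_II·L_II = 0.37 × 0.782085 = 0.289372
  π_III·L_III = 0.37 × 0.579383 = 0.214372
Evidence: 0.00230456 + 0.289372 + 0.214372 = 0.506048
P(Class II | the observation) ≈ 0.5718

0.5718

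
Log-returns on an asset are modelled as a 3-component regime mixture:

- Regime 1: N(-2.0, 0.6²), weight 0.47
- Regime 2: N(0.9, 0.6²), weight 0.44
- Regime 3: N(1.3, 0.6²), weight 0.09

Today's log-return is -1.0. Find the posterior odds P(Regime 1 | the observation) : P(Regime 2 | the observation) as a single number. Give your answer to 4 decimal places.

40.0832

The posterior odds equal the prior odds times the likelihood ratio: (π_i/π_j)·(f_i(x)/f_j(x)).
Normal densities:
  L_1 = (1/(0.6·√(2π)))·exp(−(-1.0−-2.0)²/(2·0.6²)) = 0.664904·exp(-1.38889) = 0.165795
  L_2 = (1/(0.6·√(2π)))·exp(−(-1.0−0.9)²/(2·0.6²)) = 0.664904·exp(-5.01389) = 0.00441829
  L_3 = (1/(0.6·√(2π)))·exp(−(-1.0−1.3)²/(2·0.6²)) = 0.664904·exp(-7.34722) = 0.000428451
Odds = (0.47/0.44) × (0.165795/0.00441829) = 1.06818 × 37.5247 ≈ 40.0832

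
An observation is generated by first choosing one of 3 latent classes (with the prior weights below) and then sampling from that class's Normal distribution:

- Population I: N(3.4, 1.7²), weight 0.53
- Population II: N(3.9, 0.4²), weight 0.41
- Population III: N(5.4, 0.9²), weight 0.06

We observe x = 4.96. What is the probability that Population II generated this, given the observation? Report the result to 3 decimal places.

0.104

By Bayes' theorem, P(k | x) = w_k f_k(x) / Σ_j w_j f_j(x).
Component likelihoods at x = 4.96:
  f_I = 0.15403
  f_II = 0.0297806
  f_III = 0.393339
Weight by the priors:
  w_I·f_I = 0.53 × 0.15403 = 0.0816361
  w_II·f_II = 0.41 × 0.0297806 = 0.01221
  w_III·f_III = 0.06 × 0.393339 = 0.0236003
Sum: 0.0816361 + 0.01221 + 0.0236003 = 0.117447
P(Population II | 4.96) = 0.01221 / 0.117447 ≈ 0.104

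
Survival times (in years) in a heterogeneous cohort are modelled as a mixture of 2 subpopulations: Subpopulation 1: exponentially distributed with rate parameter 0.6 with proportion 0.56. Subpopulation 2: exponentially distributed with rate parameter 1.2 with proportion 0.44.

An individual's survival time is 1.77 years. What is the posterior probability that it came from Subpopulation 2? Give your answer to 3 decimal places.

0.352

The responsibility of component k is π_k f_k(x) divided by Σ_j π_j f_j(x).
Evaluate each component's likelihood at the observed value:
  f_1 = 0.207458
  f_2 = 0.143463
Unnormalised posteriors:
  π_1·f_1 = 0.56 × 0.207458 = 0.116177
  π_2·f_2 = 0.44 × 0.143463 = 0.0631237
Marginal: 0.116177 + 0.0631237 = 0.1793
P(Subpopulation 2 | x) ≈ 0.352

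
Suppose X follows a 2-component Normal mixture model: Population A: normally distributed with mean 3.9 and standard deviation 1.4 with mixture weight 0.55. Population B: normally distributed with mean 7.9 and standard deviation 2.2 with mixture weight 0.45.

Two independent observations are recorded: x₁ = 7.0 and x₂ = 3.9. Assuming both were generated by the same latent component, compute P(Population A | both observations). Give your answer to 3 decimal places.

Apply Bayes' rule: the posterior for each component is proportional to its prior times its likelihood at x.
Since both observations come from the same component, the likelihood for component k is f_k(x₁)·f_k(x₂).
  p_A = [(1/(1.4·√(2π)))·exp(−(7.0−3.9)²/(2·1.4²)) = 0.284959·exp(-2.45153) = 0.0245525] × [0.284959] = 0.00699645
  p_B = [(1/(2.2·√(2π)))·exp(−(7.0−7.9)²/(2·2.2²)) = 0.181337·exp(-0.08368) = 0.166781] × [0.0347252] = 0.00579151
Prior × likelihood for each component:
  π_A·p_A = 0.55 × 0.00699645 = 0.00384805
  π_B·p_B = 0.45 × 0.00579151 = 0.00260618
Marginal: 0.00384805 + 0.00260618 = 0.00645423
P(Population A | x) ≈ 0.596

0.596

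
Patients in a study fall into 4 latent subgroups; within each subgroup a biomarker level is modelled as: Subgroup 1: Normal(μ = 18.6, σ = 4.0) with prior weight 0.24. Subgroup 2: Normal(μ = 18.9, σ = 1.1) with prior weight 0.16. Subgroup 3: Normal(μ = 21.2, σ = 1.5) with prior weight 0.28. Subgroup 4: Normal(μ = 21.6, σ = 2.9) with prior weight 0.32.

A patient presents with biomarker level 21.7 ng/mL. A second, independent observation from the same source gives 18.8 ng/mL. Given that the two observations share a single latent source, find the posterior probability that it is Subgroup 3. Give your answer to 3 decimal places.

P(component k | x) = w_k·f_k(x) / marginal(x), where marginal(x) = Σ_j w_j·f_j(x).
Since both observations come from the same component, the likelihood for component k is f_k(x₁)·f_k(x₂).
  p_1 = [(1/(4.0·√(2π)))·exp(−(21.7−18.6)²/(2·4.0²)) = 0.099736·exp(-0.30031) = 0.0738628] × [0.099611] = 0.00735755
  p_2 = [(1/(1.1·√(2π)))·exp(−(21.7−18.9)²/(2·1.1²)) = 0.362675·exp(-3.23967) = 0.0142085] × [0.361179] = 0.0051318
  p_3 = [(1/(1.5·√(2π)))·exp(−(21.7−21.2)²/(2·1.5²)) = 0.265962·exp(-0.05556) = 0.251589] × [0.0739472] = 0.0186043
  p_4 = [(1/(2.9·√(2π)))·exp(−(21.7−21.6)²/(2·2.9²)) = 0.137566·exp(-0.00059) = 0.137485] × [0.0863142] = 0.0118669
Weight by the priors:
  w_1·p_1 = 0.24 × 0.00735755 = 0.00176581
  w_2·p_2 = 0.16 × 0.0051318 = 0.000821088
  w_3·p_3 = 0.28 × 0.0186043 = 0.0052092
  w_4·p_4 = 0.32 × 0.0118669 = 0.0037974
Sum: 0.00176581 + 0.000821088 + 0.0052092 + 0.0037974 = 0.0115935
P(Subgroup 3 | data) = 0.0052092 / 0.0115935 ≈ 0.449

0.449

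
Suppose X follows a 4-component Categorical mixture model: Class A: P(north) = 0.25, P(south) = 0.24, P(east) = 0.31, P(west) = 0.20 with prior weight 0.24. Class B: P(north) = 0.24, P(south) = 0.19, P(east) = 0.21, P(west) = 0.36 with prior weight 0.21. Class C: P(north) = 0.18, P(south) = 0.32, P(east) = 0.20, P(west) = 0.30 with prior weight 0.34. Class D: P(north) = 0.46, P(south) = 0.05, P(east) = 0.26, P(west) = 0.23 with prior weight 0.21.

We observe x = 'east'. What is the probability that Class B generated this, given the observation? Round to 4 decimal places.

0.1829

Posterior ∝ prior × likelihood, so P(k | x) ∝ w_k f_k(x); normalise over all components.
Component likelihoods at x = 'east':
  f_A = P(east | comp) = 0.31
  f_B = P(east | comp) = 0.21
  f_C = P(east | comp) = 0.20
  f_D = P(east | comp) = 0.26
Prior × likelihood for each component:
  w_A·f_A = 0.24 × 0.31 = 0.0744
  w_B·f_B = 0.21 × 0.21 = 0.0441
  w_C·f_C = 0.34 × 0.2 = 0.068
  w_D·f_D = 0.21 × 0.26 = 0.0546
Sum: 0.0744 + 0.0441 + 0.068 + 0.0546 = 0.2411
P(Class B | the observation) ≈ 0.1829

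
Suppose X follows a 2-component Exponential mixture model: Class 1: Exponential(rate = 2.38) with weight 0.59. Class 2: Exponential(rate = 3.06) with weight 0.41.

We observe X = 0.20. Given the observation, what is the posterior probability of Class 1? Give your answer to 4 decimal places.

Posterior ∝ prior × likelihood, so P(k | x) ∝ P(Z=k) f_k(x); normalise over all components.
Component likelihoods at x = 0.20:
  p_1 = 2.38·e^(−2.38·0.20) = 2.38·e^(−0.4760) = 1.47861
  p_2 = 3.06·e^(−3.06·0.20) = 3.06·e^(−0.6120) = 1.65933
Prior × likelihood for each component:
  P(Z=1)·p_1 = 0.59 × 1.47861 = 0.872378
  P(Z=2)·p_2 = 0.41 × 1.65933 = 0.680326
Denominator: 0.872378 + 0.680326 = 1.5527
P(Class 1 | data) ≈ 0.5618

0.5618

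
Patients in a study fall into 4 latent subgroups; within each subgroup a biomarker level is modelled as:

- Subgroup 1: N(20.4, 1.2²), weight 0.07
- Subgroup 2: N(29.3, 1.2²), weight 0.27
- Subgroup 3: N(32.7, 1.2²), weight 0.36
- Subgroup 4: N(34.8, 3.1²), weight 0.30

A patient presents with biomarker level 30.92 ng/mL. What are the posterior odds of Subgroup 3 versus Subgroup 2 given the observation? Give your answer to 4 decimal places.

1.1038

Only the two components matter; the odds are (π_i f_i(x)) / (π_j f_j(x)).
Evaluate each component's likelihood at the observed value:
  f_1 = 6.80767e-18
  f_2 = 0.133653
  f_3 = 0.110648
  f_4 = 0.0588003
0.0398334 / 0.0360862 ≈ 1.1038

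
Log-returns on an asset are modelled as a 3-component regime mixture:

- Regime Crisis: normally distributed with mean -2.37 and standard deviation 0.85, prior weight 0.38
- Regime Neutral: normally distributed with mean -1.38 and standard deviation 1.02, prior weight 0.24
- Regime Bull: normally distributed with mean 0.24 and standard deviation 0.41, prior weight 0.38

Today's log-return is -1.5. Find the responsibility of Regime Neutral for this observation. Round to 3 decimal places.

0.469

The responsibility of component k is w_k f_k(x) divided by Σ_j w_j f_j(x).
Evaluate each component's likelihood at the observed value:
  f_Crisis = (1/(0.85·√(2π)))·exp(−(-1.5−-2.37)²/(2·0.85²)) = 0.469344·exp(-0.52381) = 0.277975
  f_Neutral = (1/(1.02·√(2π)))·exp(−(-1.5−-1.38)²/(2·1.02²)) = 0.391120·exp(-0.00692) = 0.388423
  f_Bull = (1/(0.41·√(2π)))·exp(−(-1.5−0.24)²/(2·0.41²)) = 0.973030·exp(-9.00535) = 0.00011944
Multiply by the mixture weights:
  w_Crisis·f_Crisis = 0.38 × 0.277975 = 0.10563
  w_Neutral·f_Neutral = 0.24 × 0.388423 = 0.0932214
  w_Bull·f_Bull = 0.38 × 0.00011944 = 4.53873e-05
Denominator: 0.10563 + 0.0932214 + 4.53873e-05 = 0.198897
P(Regime Neutral | -1.5) = 0.0932214 / 0.198897 ≈ 0.469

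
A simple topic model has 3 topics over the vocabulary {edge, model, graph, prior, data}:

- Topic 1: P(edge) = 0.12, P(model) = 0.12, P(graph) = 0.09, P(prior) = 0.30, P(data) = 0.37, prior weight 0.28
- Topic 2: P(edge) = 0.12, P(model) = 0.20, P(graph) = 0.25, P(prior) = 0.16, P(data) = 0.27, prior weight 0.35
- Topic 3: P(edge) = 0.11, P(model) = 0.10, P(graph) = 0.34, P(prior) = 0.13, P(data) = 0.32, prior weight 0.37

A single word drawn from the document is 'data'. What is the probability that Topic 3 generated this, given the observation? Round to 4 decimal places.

The responsibility of component k is π_k f_k(x) divided by Σ_j π_j f_j(x).
Component likelihoods at x = 'data':
  f_1 = 0.37
  f_2 = 0.27
  f_3 = 0.32
Prior × likelihood for each component:
  π_1·f_1 = 0.28 × 0.37 = 0.1036
  π_2·f_2 = 0.35 × 0.27 = 0.0945
  π_3·f_3 = 0.37 × 0.32 = 0.1184
Denominator: 0.1036 + 0.0945 + 0.1184 = 0.3165
P(Topic 3 | x) ≈ 0.3741

0.3741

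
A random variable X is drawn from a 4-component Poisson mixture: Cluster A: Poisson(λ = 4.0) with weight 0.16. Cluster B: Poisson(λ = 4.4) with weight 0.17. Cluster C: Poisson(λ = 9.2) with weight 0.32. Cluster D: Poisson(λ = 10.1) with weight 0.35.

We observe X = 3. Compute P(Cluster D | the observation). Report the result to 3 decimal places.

The responsibility of component k is π_k f_k(x) divided by Σ_j π_j f_j(x).
Evaluate each component's likelihood at the observed value:
  f_A = 0.195367
  f_B = 0.174305
  f_C = 0.013113
  f_D = 0.00705405
Multiply by the mixture weights:
  π_A·f_A = 0.16 × 0.195367 = 0.0312587
  π_B·f_B = 0.17 × 0.174305 = 0.0296319
  π_C·f_C = 0.32 × 0.013113 = 0.00419617
  π_D·f_D = 0.35 × 0.00705405 = 0.00246892
Marginal: 0.0312587 + 0.0296319 + 0.00419617 + 0.00246892 = 0.0675557
So the posterior for Cluster D is 0.00246892 / 0.0675557 ≈ 0.037.

0.037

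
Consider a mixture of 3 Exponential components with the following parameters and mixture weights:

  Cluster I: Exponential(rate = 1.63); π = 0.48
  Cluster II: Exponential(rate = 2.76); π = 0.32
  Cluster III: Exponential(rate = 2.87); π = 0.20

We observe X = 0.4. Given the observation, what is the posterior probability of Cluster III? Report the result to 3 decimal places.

0.206

Apply Bayes' rule: the posterior for each component is proportional to its prior times its likelihood at x.
Component likelihoods at x = 0.4:
  f_I = 1.63·e^(−1.63·0.4) = 1.63·e^(−0.6520) = 0.849234
  f_II = 2.76·e^(−2.76·0.4) = 2.76·e^(−1.1040) = 0.915057
  f_III = 2.87·e^(−2.87·0.4) = 2.87·e^(−1.1480) = 0.910567
Weight by the priors:
  w_I·f_I = 0.48 × 0.849234 = 0.407633
  w_II·f_II = 0.32 × 0.915057 = 0.292818
  w_III·f_III = 0.20 × 0.910567 = 0.182113
Normaliser: 0.407633 + 0.292818 + 0.182113 = 0.882564
P(Cluster III | x) = 0.182113 / 0.882564 ≈ 0.206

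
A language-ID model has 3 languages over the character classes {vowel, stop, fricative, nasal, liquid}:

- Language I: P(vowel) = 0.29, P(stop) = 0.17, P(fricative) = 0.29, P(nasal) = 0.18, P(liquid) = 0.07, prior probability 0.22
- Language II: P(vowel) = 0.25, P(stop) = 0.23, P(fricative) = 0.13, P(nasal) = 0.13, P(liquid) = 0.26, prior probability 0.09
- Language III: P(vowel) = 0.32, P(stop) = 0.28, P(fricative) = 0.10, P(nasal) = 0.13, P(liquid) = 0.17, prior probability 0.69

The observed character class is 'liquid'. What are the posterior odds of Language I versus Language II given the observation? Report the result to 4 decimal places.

0.6581

Since P(k|x) ∝ π_k f_k(x), the posterior odds are π_i f_i(x) / (π_j f_j(x)).
Component likelihoods at x = 'liquid':
  L_I = 0.07
  L_II = 0.26
  L_III = 0.17
0.0154 / 0.0234 ≈ 0.6581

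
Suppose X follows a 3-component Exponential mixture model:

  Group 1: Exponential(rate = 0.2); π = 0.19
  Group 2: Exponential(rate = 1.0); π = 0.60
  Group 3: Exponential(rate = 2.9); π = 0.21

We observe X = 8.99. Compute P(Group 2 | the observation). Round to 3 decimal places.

Posterior ∝ prior × likelihood, so P(k | x) ∝ P(Z=k) f_k(x); normalise over all components.
Exponential densities:
  L_1 = 0.033126
  L_2 = 0.00012465
  L_3 = 1.38009e-11
Unnormalised posteriors:
  P(Z=1)·L_1 = 0.19 × 0.033126 = 0.00629393
  P(Z=2)·L_2 = 0.60 × 0.00012465 = 7.47901e-05
  P(Z=3)·L_3 = 0.21 × 1.38009e-11 = 2.89818e-12
Normaliser: 0.00629393 + 7.47901e-05 + 2.89818e-12 = 0.00636872
P(Group 2 | x) = 7.47901e-05 / 0.00636872 ≈ 0.012

0.012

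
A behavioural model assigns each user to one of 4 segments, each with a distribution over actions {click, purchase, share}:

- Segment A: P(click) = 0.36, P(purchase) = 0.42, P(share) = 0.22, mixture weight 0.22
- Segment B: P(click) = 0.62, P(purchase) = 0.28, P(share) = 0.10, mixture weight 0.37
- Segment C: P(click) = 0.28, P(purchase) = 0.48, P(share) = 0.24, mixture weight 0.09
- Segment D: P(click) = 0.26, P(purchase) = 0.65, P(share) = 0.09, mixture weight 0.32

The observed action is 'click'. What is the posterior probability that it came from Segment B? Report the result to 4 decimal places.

By Bayes' theorem, P(k | x) = π_k f_k(x) / Σ_j π_j f_j(x).
Component likelihoods at x = 'click':
  L_A = P(click | comp) = 0.36
  L_B = P(click | comp) = 0.62
  L_C = P(click | comp) = 0.28
  L_D = P(click | comp) = 0.26
Weight by the priors:
  π_A·L_A = 0.22 × 0.36 = 0.0792
  π_B·L_B = 0.37 × 0.62 = 0.2294
  π_C·L_C = 0.09 × 0.28 = 0.0252
  π_D·L_D = 0.32 × 0.26 = 0.0832
Denominator: 0.0792 + 0.2294 + 0.0252 + 0.0832 = 0.417
P(Segment B | 'click') = 0.2294 / 0.417 ≈ 0.5501

0.5501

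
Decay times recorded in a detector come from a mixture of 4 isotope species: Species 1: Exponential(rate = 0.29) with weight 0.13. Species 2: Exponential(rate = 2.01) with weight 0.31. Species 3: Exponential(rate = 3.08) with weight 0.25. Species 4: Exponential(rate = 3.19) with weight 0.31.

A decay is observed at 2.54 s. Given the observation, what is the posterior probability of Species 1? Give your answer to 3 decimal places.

0.804

Posterior ∝ prior × likelihood, so P(k | x) ∝ π_k f_k(x); normalise over all components.
Exponential densities:
  f_1 = 0.29·e^(−0.29·2.54) = 0.29·e^(−0.7366) = 0.138834
  f_2 = 2.01·e^(−2.01·2.54) = 2.01·e^(−5.1054) = 0.0121885
  f_3 = 3.08·e^(−3.08·2.54) = 3.08·e^(−7.8232) = 0.00123304
  f_4 = 3.19·e^(−3.19·2.54) = 3.19·e^(−8.1026) = 0.000965776
Weight by the priors:
  π_1·f_1 = 0.13 × 0.138834 = 0.0180485
  π_2·f_2 = 0.31 × 0.0121885 = 0.00377842
  π_3·f_3 = 0.25 × 0.00123304 = 0.000308261
  π_4·f_4 = 0.31 × 0.000965776 = 0.00029939
Evidence: 0.0180485 + 0.00377842 + 0.000308261 + 0.00029939 = 0.0224345
So the posterior for Species 1 is 0.0180485 / 0.0224345 ≈ 0.804.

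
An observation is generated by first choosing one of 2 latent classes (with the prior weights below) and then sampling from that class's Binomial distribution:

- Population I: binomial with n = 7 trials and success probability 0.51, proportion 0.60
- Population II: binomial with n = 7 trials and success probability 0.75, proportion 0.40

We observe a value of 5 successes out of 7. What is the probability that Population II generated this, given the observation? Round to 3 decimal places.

Posterior ∝ prior × likelihood, so P(k | x) ∝ P(Z=k) f_k(x); normalise over all components.
Component likelihoods at x = 5 successes out of 7:
  f_I = C(7,5)·0.51^5·0.49^2 = 21·0.0345025·0.2401 = 0.173965
  f_II = C(7,5)·0.75^5·0.25^2 = 21·0.237305·0.0625 = 0.311462
Prior × likelihood for each component:
  P(Z=I)·f_I = 0.60 × 0.173965 = 0.104379
  P(Z=II)·f_II = 0.40 × 0.311462 = 0.124585
Normaliser: 0.104379 + 0.124585 = 0.228964
P(Population II | the observation) ≈ 0.544

0.544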